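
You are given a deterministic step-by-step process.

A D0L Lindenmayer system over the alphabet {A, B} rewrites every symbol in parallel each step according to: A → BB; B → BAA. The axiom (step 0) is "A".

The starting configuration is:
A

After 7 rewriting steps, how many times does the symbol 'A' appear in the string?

gen 0: A
gen 1: BB
gen 2: BAABAA
gen 3: BAABBBBBAABBBB
gen 4: BAABBBBBAABAABAABAABAABBBBBAABAABAABAA
gen 5: BAABBBBBAABAABAABAABAABBBBBAABBBBBAABBBBBAABBBBBAABBBBBAABAABAABAABAABBBBBAABBBBBAABBBBBAABBBB
gen 6: BAABBBBBAABAABAABAABAABBBBBAABBBBBAABBBBBAABBBBBAABBBBBAAB…ABAABBBBBAABAABAABAABAABBBBBAABAABAABAABAABBBBBAABAABAABAA  (len 246)
gen 7: BAABBBBBAABAABAABAABAABBBBBAABBBBBAABBBBBAABBBBBAABBBBBAAB…BBBBBAABBBBBAABBBBBAABAABAABAABAABBBBBAABBBBBAABBBBBAABBBB  (len 622)

260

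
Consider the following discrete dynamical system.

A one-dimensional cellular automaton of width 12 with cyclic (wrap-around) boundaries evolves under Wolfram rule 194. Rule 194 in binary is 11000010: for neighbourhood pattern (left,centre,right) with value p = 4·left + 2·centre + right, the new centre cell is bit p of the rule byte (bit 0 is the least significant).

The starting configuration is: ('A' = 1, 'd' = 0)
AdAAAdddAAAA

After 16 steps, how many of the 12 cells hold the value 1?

2

t=0: AdAAAdddAAAA
t=1: AddAAddAdAAA
t=2: AdAdAdAdddAA
t=3: AddddddddAdA
t=4: AdddddddAddd
t=5: dddddddAdddA
t=6: ddddddAdddAd
t=7: dddddAdddAdd
t=8: ddddAdddAddd
t=9: dddAdddAdddd
t=10: ddAdddAddddd
t=11: dAdddAdddddd
t=12: AdddAddddddd
t=13: dddAdddddddA
t=14: ddAdddddddAd
t=15: dAdddddddAdd
t=16: AdddddddAddd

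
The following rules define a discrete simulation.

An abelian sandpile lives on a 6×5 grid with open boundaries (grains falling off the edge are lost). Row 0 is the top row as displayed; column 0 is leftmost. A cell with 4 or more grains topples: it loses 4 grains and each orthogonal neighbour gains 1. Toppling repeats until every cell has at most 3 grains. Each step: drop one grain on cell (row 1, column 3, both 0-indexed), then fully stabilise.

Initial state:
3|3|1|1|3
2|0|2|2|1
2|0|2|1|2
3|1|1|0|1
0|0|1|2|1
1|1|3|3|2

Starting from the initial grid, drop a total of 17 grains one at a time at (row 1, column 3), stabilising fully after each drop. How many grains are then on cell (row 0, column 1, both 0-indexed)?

gen 0: 3|3|1|1|3
2|0|2|2|1
2|0|2|1|2
3|1|1|0|1
0|0|1|2|1
1|1|3|3|2
gen 1: 3|3|1|1|3
2|0|2|3|1
2|0|2|1|2
3|1|1|0|1
0|0|1|2|1
1|1|3|3|2
gen 2: 3|3|1|2|3
2|0|3|0|2
2|0|2|2|2
3|1|1|0|1
0|0|1|2|1
1|1|3|3|2
gen 3: 3|3|1|2|3
2|0|3|1|2
2|0|2|2|2
3|1|1|0|1
0|0|1|2|1
1|1|3|3|2
gen 4: 3|3|1|2|3
2|0|3|2|2
2|0|2|2|2
3|1|1|0|1
0|0|1|2|1
1|1|3|3|2
gen 5: 3|3|1|2|3
2|0|3|3|2
2|0|2|2|2
3|1|1|0|1
0|0|1|2|1
1|1|3|3|2
gen 6: 3|3|2|3|3
2|1|0|1|3
2|0|3|3|2
3|1|1|0|1
0|0|1|2|1
1|1|3|3|2
gen 7: 3|3|2|3|3
2|1|0|2|3
2|0|3|3|2
3|1|1|0|1
0|0|1|2|1
1|1|3|3|2
gen 8: 3|3|2|3|3
2|1|0|3|3
2|0|3|3|2
3|1|1|0|1
0|0|1|2|1
1|1|3|3|2
gen 9: 3|3|3|1|1
2|1|2|3|2
2|1|0|2|0
3|1|2|1|2
0|0|1|2|1
1|1|3|3|2
gen 10: 3|3|3|2|1
2|1|3|0|3
2|1|0|3|0
3|1|2|1|2
0|0|1|2|1
1|1|3|3|2
gen 11: 3|3|3|2|1
2|1|3|1|3
2|1|0|3|0
3|1|2|1|2
0|0|1|2|1
1|1|3|3|2
gen 12: 3|3|3|2|1
2|1|3|2|3
2|1|0|3|0
3|1|2|1|2
0|0|1|2|1
1|1|3|3|2
gen 13: 3|3|3|2|1
2|1|3|3|3
2|1|0|3|0
3|1|2|1|2
0|0|1|2|1
1|1|3|3|2
gen 14: 0|1|2|1|3
3|3|2|0|1
2|1|2|1|2
3|1|2|2|2
0|0|1|2|1
1|1|3|3|2
gen 15: 0|1|2|1|3
3|3|2|1|1
2|1|2|1|2
3|1|2|2|2
0|0|1|2|1
1|1|3|3|2
gen 16: 0|1|2|1|3
3|3|2|2|1
2|1|2|1|2
3|1|2|2|2
0|0|1|2|1
1|1|3|3|2
gen 17: 0|1|2|1|3
3|3|2|3|1
2|1|2|1|2
3|1|2|2|2
0|0|1|2|1
1|1|3|3|2

1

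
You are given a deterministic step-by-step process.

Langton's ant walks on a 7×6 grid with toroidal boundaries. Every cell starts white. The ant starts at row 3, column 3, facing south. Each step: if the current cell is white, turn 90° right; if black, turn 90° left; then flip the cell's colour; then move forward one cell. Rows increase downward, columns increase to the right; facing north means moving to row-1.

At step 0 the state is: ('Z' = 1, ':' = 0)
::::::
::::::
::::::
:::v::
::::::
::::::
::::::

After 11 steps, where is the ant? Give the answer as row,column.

[0] ::::::
::::::
::::::
:::v::
::::::
::::::
::::::
[1] ::::::
::::::
::::::
::<Z::
::::::
::::::
::::::
[2] ::::::
::::::
::^:::
::ZZ::
::::::
::::::
::::::
[3] ::::::
::::::
::Z>::
::ZZ::
::::::
::::::
::::::
[4] ::::::
::::::
::ZZ::
::Zv::
::::::
::::::
::::::
[5] ::::::
::::::
::ZZ::
::Z:>:
::::::
::::::
::::::
[6] ::::::
::::::
::ZZ::
::Z:Z:
::::v:
::::::
::::::
[7] ::::::
::::::
::ZZ::
::Z:Z:
:::<Z:
::::::
::::::
[8] ::::::
::::::
::ZZ::
::Z^Z:
:::ZZ:
::::::
::::::
[9] ::::::
::::::
::ZZ::
::ZZ>:
:::ZZ:
::::::
::::::
[10] ::::::
::::::
::ZZ^:
::ZZ::
:::ZZ:
::::::
::::::
[11] ::::::
::::::
::ZZZ>
::ZZ::
:::ZZ:
::::::
::::::

2,5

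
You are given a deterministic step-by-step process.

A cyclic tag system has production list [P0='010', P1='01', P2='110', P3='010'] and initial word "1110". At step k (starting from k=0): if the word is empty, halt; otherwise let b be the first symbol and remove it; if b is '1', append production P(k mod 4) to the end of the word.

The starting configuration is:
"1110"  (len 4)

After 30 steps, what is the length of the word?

0) "1110"  (len 4)
1) "110010"  (len 6)
2) "1001001"  (len 7)
3) "001001110"  (len 9)
4) "01001110"  (len 8)
5) "1001110"  (len 7)
6) "00111001"  (len 8)
7) "0111001"  (len 7)
8) "111001"  (len 6)
9) "11001010"  (len 8)
10) "100101001"  (len 9)
11) "00101001110"  (len 11)
12) "0101001110"  (len 10)
13) "101001110"  (len 9)
14) "0100111001"  (len 10)
15) "100111001"  (len 9)
16) "00111001010"  (len 11)
17) "0111001010"  (len 10)
18) "111001010"  (len 9)
19) "11001010110"  (len 11)
20) "1001010110010"  (len 13)
21) "001010110010010"  (len 15)
22) "01010110010010"  (len 14)
23) "1010110010010"  (len 13)
24) "010110010010010"  (len 15)
25) "10110010010010"  (len 14)
26) "011001001001001"  (len 15)
27) "11001001001001"  (len 14)
28) "1001001001001010"  (len 16)
29) "001001001001010010"  (len 18)
30) "01001001001010010"  (len 17)

17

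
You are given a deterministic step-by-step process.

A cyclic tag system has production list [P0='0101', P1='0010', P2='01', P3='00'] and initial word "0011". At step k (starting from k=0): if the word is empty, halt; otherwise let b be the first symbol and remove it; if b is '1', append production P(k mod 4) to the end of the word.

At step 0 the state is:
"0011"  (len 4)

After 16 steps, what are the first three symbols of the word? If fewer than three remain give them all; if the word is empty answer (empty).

step 0: "0011"  (len 4)
step 1: "011"  (len 3)
step 2: "11"  (len 2)
step 3: "101"  (len 3)
step 4: "0100"  (len 4)
step 5: "100"  (len 3)
step 6: "000010"  (len 6)
step 7: "00010"  (len 5)
step 8: "0010"  (len 4)
step 9: "010"  (len 3)
step 10: "10"  (len 2)
step 11: "001"  (len 3)
step 12: "01"  (len 2)
step 13: "1"  (len 1)
step 14: "0010"  (len 4)
step 15: "010"  (len 3)
step 16: "10"  (len 2)

10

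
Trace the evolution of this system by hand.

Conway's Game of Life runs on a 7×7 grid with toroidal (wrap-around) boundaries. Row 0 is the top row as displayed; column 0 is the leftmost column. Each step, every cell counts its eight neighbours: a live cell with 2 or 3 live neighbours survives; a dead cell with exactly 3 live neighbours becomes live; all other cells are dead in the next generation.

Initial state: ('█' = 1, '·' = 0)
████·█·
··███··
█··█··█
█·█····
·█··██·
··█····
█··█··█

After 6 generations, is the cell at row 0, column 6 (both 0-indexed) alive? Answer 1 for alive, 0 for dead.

0) ████·█·
··███··
█··█··█
█·█····
·█··██·
··█····
█··█··█
1) █····█·
·····█·
█···█·█
█·████·
·███···
███████
█··██·█
2) █····█·
█···██·
██·····
█····█·
·······
·······
·······
3) ····██·
█···██·
██··██·
██····█
·······
·······
·······
4) ····███
██·█···
····█··
·█···██
█······
·······
·······
5) █···███
█··█··█
·██·███
█····██
█·····█
·······
·····█·
6) █···█··
··██···
·████··
····█··
█····█·
······█
····██·

0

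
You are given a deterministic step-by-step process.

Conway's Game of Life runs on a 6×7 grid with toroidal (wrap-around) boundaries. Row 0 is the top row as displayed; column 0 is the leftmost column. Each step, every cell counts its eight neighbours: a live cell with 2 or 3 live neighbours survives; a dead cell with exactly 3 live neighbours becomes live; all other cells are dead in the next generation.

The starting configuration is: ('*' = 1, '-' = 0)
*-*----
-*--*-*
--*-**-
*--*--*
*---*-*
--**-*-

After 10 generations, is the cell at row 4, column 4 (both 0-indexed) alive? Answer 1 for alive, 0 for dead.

1

[0] *-*----
-*--*-*
--*-**-
*--*--*
*---*-*
--**-*-
[1] *-*-***
***-*-*
-**-*--
**-*---
***-*--
*-****-
[2] -------
----*--
----***
----*--
-----*-
-------
[3] -------
----*--
---**--
----*-*
-------
-------
[4] -------
---**--
---**--
---***-
-------
-------
[5] -------
---**--
--*----
---*-*-
----*--
-------
[6] -------
---*---
--*----
---**--
----*--
-------
[7] -------
-------
--*-*--
---**--
---**--
-------
[8] -------
-------
----*--
--*--*-
---**--
-------
[9] -------
-------
-------
-----*-
---**--
-------
[10] -------
-------
-------
----*--
----*--
-------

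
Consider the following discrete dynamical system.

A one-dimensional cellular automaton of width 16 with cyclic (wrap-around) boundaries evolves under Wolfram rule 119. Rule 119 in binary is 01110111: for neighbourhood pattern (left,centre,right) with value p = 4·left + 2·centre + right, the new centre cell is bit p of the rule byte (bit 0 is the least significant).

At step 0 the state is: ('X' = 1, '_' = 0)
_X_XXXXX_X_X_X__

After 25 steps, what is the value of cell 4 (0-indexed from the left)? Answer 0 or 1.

[0] _X_XXXXX_X_X_X__
[1] XXX____XXXXXXXXX
[2] __XXXXX_________
[3] XX____XXXXXXXXXX
[4] _XXXXX__________
[5] X____XXXXXXXXXXX
[6] XXXXX___________
[7] ____XXXXXXXXXXXX
[8] XXXX___________X
[9] ___XXXXXXXXXXXX_
[10] XXX___________XX
[11] __XXXXXXXXXXXX__
[12] XX___________XXX
[13] _XXXXXXXXXXXX___
[14] X___________XXXX
[15] XXXXXXXXXXXX____
[16] ___________XXXXX
[17] XXXXXXXXXXX____X
[18] __________XXXXX_
[19] XXXXXXXXXX____XX
[20] _________XXXXX__
[21] XXXXXXXXX____XXX
[22] ________XXXXX___
[23] XXXXXXXX____XXXX
[24] _______XXXXX____
[25] XXXXXXX____XXXXX

1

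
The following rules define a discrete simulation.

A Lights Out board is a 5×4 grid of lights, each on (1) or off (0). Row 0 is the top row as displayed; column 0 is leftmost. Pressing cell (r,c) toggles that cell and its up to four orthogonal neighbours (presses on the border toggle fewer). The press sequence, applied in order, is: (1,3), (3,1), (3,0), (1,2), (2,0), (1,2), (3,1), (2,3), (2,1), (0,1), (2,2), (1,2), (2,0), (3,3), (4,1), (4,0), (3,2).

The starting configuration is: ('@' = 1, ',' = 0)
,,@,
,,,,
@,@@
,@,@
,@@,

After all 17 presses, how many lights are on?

15

0) ,,@,
,,,,
@,@@
,@,@
,@@,
1) ,,@@
,,@@
@,@,
,@,@
,@@,
2) ,,@@
,,@@
@@@,
@,@@
,,@,
3) ,,@@
,,@@
,@@,
,@@@
@,@,
4) ,,,@
,@,,
,@,,
,@@@
@,@,
5) ,,,@
@@,,
@,,,
@@@@
@,@,
6) ,,@@
@,@@
@,@,
@@@@
@,@,
7) ,,@@
@,@@
@@@,
,,,@
@@@,
8) ,,@@
@,@,
@@,@
,,,,
@@@,
9) ,,@@
@@@,
,,@@
,@,,
@@@,
10) @@,@
@,@,
,,@@
,@,,
@@@,
11) @@,@
@,,,
,@,,
,@@,
@@@,
12) @@@@
@@@@
,@@,
,@@,
@@@,
13) @@@@
,@@@
@,@,
@@@,
@@@,
14) @@@@
,@@@
@,@@
@@,@
@@@@
15) @@@@
,@@@
@,@@
@,,@
,,,@
16) @@@@
,@@@
@,@@
,,,@
@@,@
17) @@@@
,@@@
@,,@
,@@,
@@@@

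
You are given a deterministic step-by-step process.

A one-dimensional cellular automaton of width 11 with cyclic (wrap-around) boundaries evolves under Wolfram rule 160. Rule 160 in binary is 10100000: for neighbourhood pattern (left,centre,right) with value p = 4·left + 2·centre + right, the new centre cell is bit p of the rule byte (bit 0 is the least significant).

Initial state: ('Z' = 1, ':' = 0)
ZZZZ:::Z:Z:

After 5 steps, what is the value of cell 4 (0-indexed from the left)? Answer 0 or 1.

0

0) ZZZZ:::Z:Z:
1) :ZZ:::::Z:Z
2) Z::::::::Z:
3) ::::::::::Z
4) :::::::::::
5) :::::::::::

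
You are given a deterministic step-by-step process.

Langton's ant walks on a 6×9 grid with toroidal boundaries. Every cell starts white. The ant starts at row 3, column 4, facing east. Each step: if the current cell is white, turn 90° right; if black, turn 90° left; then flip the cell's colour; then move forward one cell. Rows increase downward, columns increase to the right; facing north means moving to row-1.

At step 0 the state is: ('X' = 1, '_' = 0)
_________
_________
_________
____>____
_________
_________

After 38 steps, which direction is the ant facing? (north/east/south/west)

k=0  _________
_________
_________
____>____
_________
_________
k=1  _________
_________
_________
____X____
____v____
_________
k=2  _________
_________
_________
____X____
___<X____
_________
k=3  _________
_________
_________
___^X____
___XX____
_________
k=4  _________
_________
_________
___X>____
___XX____
_________
k=5  _________
_________
____^____
___X_____
___XX____
_________
k=6  _________
_________
____X>___
___X_____
___XX____
_________
k=7  _________
_________
____XX___
___X_v___
___XX____
_________
k=8  _________
_________
____XX___
___X<X___
___XX____
_________
k=9  _________
_________
____^X___
___XXX___
___XX____
_________
k=10  _________
_________
___<_X___
___XXX___
___XX____
_________
k=11  _________
___^_____
___X_X___
___XXX___
___XX____
_________
k=12  _________
___X>____
___X_X___
___XXX___
___XX____
_________
k=13  _________
___XX____
___XvX___
___XXX___
___XX____
_________
k=14  _________
___XX____
___<XX___
___XXX___
___XX____
_________
k=15  _________
___XX____
____XX___
___vXX___
___XX____
_________
k=16  _________
___XX____
____XX___
____>X___
___XX____
_________
k=17  _________
___XX____
____^X___
_____X___
___XX____
_________
k=18  _________
___XX____
___<_X___
_____X___
___XX____
_________
k=19  _________
___^X____
___X_X___
_____X___
___XX____
_________
k=20  _________
__<_X____
___X_X___
_____X___
___XX____
_________
k=21  __^______
__X_X____
___X_X___
_____X___
___XX____
_________
k=22  __X>_____
__X_X____
___X_X___
_____X___
___XX____
_________
k=23  __XX_____
__XvX____
___X_X___
_____X___
___XX____
_________
k=24  __XX_____
__<XX____
___X_X___
_____X___
___XX____
_________
k=25  __XX_____
___XX____
__vX_X___
_____X___
___XX____
_________
k=26  __XX_____
___XX____
_<XX_X___
_____X___
___XX____
_________
k=27  __XX_____
_^_XX____
_XXX_X___
_____X___
___XX____
_________
k=28  __XX_____
_X>XX____
_XXX_X___
_____X___
___XX____
_________
k=29  __XX_____
_XXXX____
_XvX_X___
_____X___
___XX____
_________
k=30  __XX_____
_XXXX____
_X_>_X___
_____X___
___XX____
_________
k=31  __XX_____
_XX^X____
_X___X___
_____X___
___XX____
_________
k=32  __XX_____
_X<_X____
_X___X___
_____X___
___XX____
_________
k=33  __XX_____
_X__X____
_Xv__X___
_____X___
___XX____
_________
k=34  __XX_____
_X__X____
_<X__X___
_____X___
___XX____
_________
k=35  __XX_____
_X__X____
__X__X___
_v___X___
___XX____
_________
k=36  __XX_____
_X__X____
__X__X___
<X___X___
___XX____
_________
k=37  __XX_____
_X__X____
^_X__X___
XX___X___
___XX____
_________
k=38  __XX_____
_X__X____
X>X__X___
XX___X___
___XX____
_________

east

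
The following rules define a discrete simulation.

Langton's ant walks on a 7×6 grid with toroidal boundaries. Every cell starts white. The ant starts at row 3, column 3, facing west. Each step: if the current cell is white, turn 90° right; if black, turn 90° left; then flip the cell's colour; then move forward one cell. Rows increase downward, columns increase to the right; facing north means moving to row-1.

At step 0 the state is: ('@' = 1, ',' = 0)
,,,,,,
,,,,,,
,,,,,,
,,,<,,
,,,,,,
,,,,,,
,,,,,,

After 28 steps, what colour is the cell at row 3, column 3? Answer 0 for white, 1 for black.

0

t=0: ,,,,,,
,,,,,,
,,,,,,
,,,<,,
,,,,,,
,,,,,,
,,,,,,
t=1: ,,,,,,
,,,,,,
,,,^,,
,,,@,,
,,,,,,
,,,,,,
,,,,,,
t=2: ,,,,,,
,,,,,,
,,,@>,
,,,@,,
,,,,,,
,,,,,,
,,,,,,
t=3: ,,,,,,
,,,,,,
,,,@@,
,,,@v,
,,,,,,
,,,,,,
,,,,,,
t=4: ,,,,,,
,,,,,,
,,,@@,
,,,<@,
,,,,,,
,,,,,,
,,,,,,
t=5: ,,,,,,
,,,,,,
,,,@@,
,,,,@,
,,,v,,
,,,,,,
,,,,,,
t=6: ,,,,,,
,,,,,,
,,,@@,
,,,,@,
,,<@,,
,,,,,,
,,,,,,
t=7: ,,,,,,
,,,,,,
,,,@@,
,,^,@,
,,@@,,
,,,,,,
,,,,,,
t=8: ,,,,,,
,,,,,,
,,,@@,
,,@>@,
,,@@,,
,,,,,,
,,,,,,
t=9: ,,,,,,
,,,,,,
,,,@@,
,,@@@,
,,@v,,
,,,,,,
,,,,,,
t=10: ,,,,,,
,,,,,,
,,,@@,
,,@@@,
,,@,>,
,,,,,,
,,,,,,
t=11: ,,,,,,
,,,,,,
,,,@@,
,,@@@,
,,@,@,
,,,,v,
,,,,,,
t=12: ,,,,,,
,,,,,,
,,,@@,
,,@@@,
,,@,@,
,,,<@,
,,,,,,
t=13: ,,,,,,
,,,,,,
,,,@@,
,,@@@,
,,@^@,
,,,@@,
,,,,,,
t=14: ,,,,,,
,,,,,,
,,,@@,
,,@@@,
,,@@>,
,,,@@,
,,,,,,
t=15: ,,,,,,
,,,,,,
,,,@@,
,,@@^,
,,@@,,
,,,@@,
,,,,,,
t=16: ,,,,,,
,,,,,,
,,,@@,
,,@<,,
,,@@,,
,,,@@,
,,,,,,
t=17: ,,,,,,
,,,,,,
,,,@@,
,,@,,,
,,@v,,
,,,@@,
,,,,,,
t=18: ,,,,,,
,,,,,,
,,,@@,
,,@,,,
,,@,>,
,,,@@,
,,,,,,
t=19: ,,,,,,
,,,,,,
,,,@@,
,,@,,,
,,@,@,
,,,@v,
,,,,,,
t=20: ,,,,,,
,,,,,,
,,,@@,
,,@,,,
,,@,@,
,,,@,>
,,,,,,
t=21: ,,,,,,
,,,,,,
,,,@@,
,,@,,,
,,@,@,
,,,@,@
,,,,,v
t=22: ,,,,,,
,,,,,,
,,,@@,
,,@,,,
,,@,@,
,,,@,@
,,,,<@
t=23: ,,,,,,
,,,,,,
,,,@@,
,,@,,,
,,@,@,
,,,@^@
,,,,@@
t=24: ,,,,,,
,,,,,,
,,,@@,
,,@,,,
,,@,@,
,,,@@>
,,,,@@
t=25: ,,,,,,
,,,,,,
,,,@@,
,,@,,,
,,@,@^
,,,@@,
,,,,@@
t=26: ,,,,,,
,,,,,,
,,,@@,
,,@,,,
>,@,@@
,,,@@,
,,,,@@
t=27: ,,,,,,
,,,,,,
,,,@@,
,,@,,,
@,@,@@
v,,@@,
,,,,@@
t=28: ,,,,,,
,,,,,,
,,,@@,
,,@,,,
@,@,@@
@,,@@<
,,,,@@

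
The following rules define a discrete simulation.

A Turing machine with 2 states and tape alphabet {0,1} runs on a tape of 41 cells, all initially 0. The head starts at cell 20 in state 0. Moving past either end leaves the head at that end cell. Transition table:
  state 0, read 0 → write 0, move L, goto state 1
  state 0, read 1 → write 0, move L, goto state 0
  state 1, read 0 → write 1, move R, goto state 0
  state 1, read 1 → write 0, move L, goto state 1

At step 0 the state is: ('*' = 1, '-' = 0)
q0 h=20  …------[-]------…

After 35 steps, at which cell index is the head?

[0] q0 h=20  …------[-]------…
[1] q1 h=19  …------[-]------…
[2] q0 h=20  …-----*[-]------…
[3] q1 h=19  …------[*]------…
[4] q1 h=18  …------[-]------…
[5] q0 h=19  …-----*[-]------…
[6] q1 h=18  …------[*]------…
[7] q1 h=17  …------[-]------…
[8] q0 h=18  …-----*[-]------…
[9] q1 h=17  …------[*]------…
[10] q1 h=16  …------[-]------…
[11] q0 h=17  …-----*[-]------…
[12] q1 h=16  …------[*]------…
[13] q1 h=15  …------[-]------…
[14] q0 h=16  …-----*[-]------…
[15] q1 h=15  …------[*]------…
[16] q1 h=14  …------[-]------…
[17] q0 h=15  …-----*[-]------…
[18] q1 h=14  …------[*]------…
[19] q1 h=13  …------[-]------…
[20] q0 h=14  …-----*[-]------…
[21] q1 h=13  …------[*]------…
[22] q1 h=12  …------[-]------…
[23] q0 h=13  …-----*[-]------…
[24] q1 h=12  …------[*]------…
[25] q1 h=11  …------[-]------…
[26] q0 h=12  …-----*[-]------…
[27] q1 h=11  …------[*]------…
[28] q1 h=10  …------[-]------…
[29] q0 h=11  …-----*[-]------…
[30] q1 h=10  …------[*]------…
[31] q1 h= 9  …------[-]------…
[32] q0 h=10  …-----*[-]------…
[33] q1 h= 9  …------[*]------…
[34] q1 h= 8  …------[-]------…
[35] q0 h= 9  …-----*[-]------…

9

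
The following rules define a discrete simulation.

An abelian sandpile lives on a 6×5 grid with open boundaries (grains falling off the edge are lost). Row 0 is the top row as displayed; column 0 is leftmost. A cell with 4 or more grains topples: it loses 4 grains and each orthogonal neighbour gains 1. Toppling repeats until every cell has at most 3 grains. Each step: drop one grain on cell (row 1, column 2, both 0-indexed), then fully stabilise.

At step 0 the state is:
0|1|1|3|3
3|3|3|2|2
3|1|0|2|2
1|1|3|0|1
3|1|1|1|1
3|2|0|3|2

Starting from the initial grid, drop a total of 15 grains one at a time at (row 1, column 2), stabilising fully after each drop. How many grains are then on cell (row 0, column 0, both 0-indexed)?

k=0  0|1|1|3|3
3|3|3|2|2
3|1|0|2|2
1|1|3|0|1
3|1|1|1|1
3|2|0|3|2
k=1  1|2|2|3|3
1|1|1|3|2
0|3|1|2|2
2|1|3|0|1
3|1|1|1|1
3|2|0|3|2
k=2  1|2|2|3|3
1|1|2|3|2
0|3|1|2|2
2|1|3|0|1
3|1|1|1|1
3|2|0|3|2
k=3  1|2|2|3|3
1|1|3|3|2
0|3|1|2|2
2|1|3|0|1
3|1|1|1|1
3|2|0|3|2
k=4  1|3|0|2|1
1|2|2|2|0
0|3|2|3|3
2|1|3|0|1
3|1|1|1|1
3|2|0|3|2
k=5  1|3|0|2|1
1|2|3|2|0
0|3|2|3|3
2|1|3|0|1
3|1|1|1|1
3|2|0|3|2
k=6  1|3|1|2|1
1|3|0|3|0
0|3|3|3|3
2|1|3|0|1
3|1|1|1|1
3|2|0|3|2
k=7  1|3|1|2|1
1|3|1|3|0
0|3|3|3|3
2|1|3|0|1
3|1|1|1|1
3|2|0|3|2
k=8  1|3|1|2|1
1|3|2|3|0
0|3|3|3|3
2|1|3|0|1
3|1|1|1|1
3|2|0|3|2
k=9  1|3|1|2|1
1|3|3|3|0
0|3|3|3|3
2|1|3|0|1
3|1|1|1|1
3|2|0|3|2
k=10  2|0|3|3|1
2|2|3|1|2
1|1|3|2|0
2|3|0|2|2
3|1|2|1|1
3|2|0|3|2
k=11  2|1|1|0|2
2|3|2|3|2
1|2|0|3|0
2|3|1|2|2
3|1|2|1|1
3|2|0|3|2
k=12  2|1|1|0|2
2|3|3|3|2
1|2|0|3|0
2|3|1|2|2
3|1|2|1|1
3|2|0|3|2
k=13  2|2|2|1|2
3|0|2|1|3
1|3|2|0|1
2|3|1|3|2
3|1|2|1|1
3|2|0|3|2
k=14  2|2|2|1|2
3|0|3|1|3
1|3|2|0|1
2|3|1|3|2
3|1|2|1|1
3|2|0|3|2
k=15  2|2|3|1|2
3|1|0|2|3
1|3|3|0|1
2|3|1|3|2
3|1|2|1|1
3|2|0|3|2

2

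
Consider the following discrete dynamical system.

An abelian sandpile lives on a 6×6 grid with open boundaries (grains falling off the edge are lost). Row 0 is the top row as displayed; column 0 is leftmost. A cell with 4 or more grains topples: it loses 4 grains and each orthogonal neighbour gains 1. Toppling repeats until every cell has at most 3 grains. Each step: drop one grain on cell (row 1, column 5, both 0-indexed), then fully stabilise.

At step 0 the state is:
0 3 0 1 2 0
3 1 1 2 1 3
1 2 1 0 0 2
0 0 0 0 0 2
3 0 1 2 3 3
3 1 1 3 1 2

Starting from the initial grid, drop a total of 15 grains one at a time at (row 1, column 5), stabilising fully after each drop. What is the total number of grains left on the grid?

gen 0: 0 3 0 1 2 0
3 1 1 2 1 3
1 2 1 0 0 2
0 0 0 0 0 2
3 0 1 2 3 3
3 1 1 3 1 2
gen 1: 0 3 0 1 2 1
3 1 1 2 2 0
1 2 1 0 0 3
0 0 0 0 0 2
3 0 1 2 3 3
3 1 1 3 1 2
gen 2: 0 3 0 1 2 1
3 1 1 2 2 1
1 2 1 0 0 3
0 0 0 0 0 2
3 0 1 2 3 3
3 1 1 3 1 2
gen 3: 0 3 0 1 2 1
3 1 1 2 2 2
1 2 1 0 0 3
0 0 0 0 0 2
3 0 1 2 3 3
3 1 1 3 1 2
gen 4: 0 3 0 1 2 1
3 1 1 2 2 3
1 2 1 0 0 3
0 0 0 0 0 2
3 0 1 2 3 3
3 1 1 3 1 2
gen 5: 0 3 0 1 2 2
3 1 1 2 3 1
1 2 1 0 1 0
0 0 0 0 0 3
3 0 1 2 3 3
3 1 1 3 1 2
gen 6: 0 3 0 1 2 2
3 1 1 2 3 2
1 2 1 0 1 0
0 0 0 0 0 3
3 0 1 2 3 3
3 1 1 3 1 2
gen 7: 0 3 0 1 2 2
3 1 1 2 3 3
1 2 1 0 1 0
0 0 0 0 0 3
3 0 1 2 3 3
3 1 1 3 1 2
gen 8: 0 3 0 1 3 3
3 1 1 3 0 1
1 2 1 0 2 1
0 0 0 0 0 3
3 0 1 2 3 3
3 1 1 3 1 2
gen 9: 0 3 0 1 3 3
3 1 1 3 0 2
1 2 1 0 2 1
0 0 0 0 0 3
3 0 1 2 3 3
3 1 1 3 1 2
gen 10: 0 3 0 1 3 3
3 1 1 3 0 3
1 2 1 0 2 1
0 0 0 0 0 3
3 0 1 2 3 3
3 1 1 3 1 2
gen 11: 0 3 0 2 0 1
3 1 1 3 2 1
1 2 1 0 2 2
0 0 0 0 0 3
3 0 1 2 3 3
3 1 1 3 1 2
gen 12: 0 3 0 2 0 1
3 1 1 3 2 2
1 2 1 0 2 2
0 0 0 0 0 3
3 0 1 2 3 3
3 1 1 3 1 2
gen 13: 0 3 0 2 0 1
3 1 1 3 2 3
1 2 1 0 2 2
0 0 0 0 0 3
3 0 1 2 3 3
3 1 1 3 1 2
gen 14: 0 3 0 2 0 2
3 1 1 3 3 0
1 2 1 0 2 3
0 0 0 0 0 3
3 0 1 2 3 3
3 1 1 3 1 2
gen 15: 0 3 0 2 0 2
3 1 1 3 3 1
1 2 1 0 2 3
0 0 0 0 0 3
3 0 1 2 3 3
3 1 1 3 1 2

54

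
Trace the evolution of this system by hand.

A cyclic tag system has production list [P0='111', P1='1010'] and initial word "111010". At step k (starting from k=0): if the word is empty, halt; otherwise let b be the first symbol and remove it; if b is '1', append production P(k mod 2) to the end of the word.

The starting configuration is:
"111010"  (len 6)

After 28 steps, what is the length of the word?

54

0) "111010"  (len 6)
1) "11010111"  (len 8)
2) "10101111010"  (len 11)
3) "0101111010111"  (len 13)
4) "101111010111"  (len 12)
5) "01111010111111"  (len 14)
6) "1111010111111"  (len 13)
7) "111010111111111"  (len 15)
8) "110101111111111010"  (len 18)
9) "10101111111111010111"  (len 20)
10) "01011111111110101111010"  (len 23)
11) "1011111111110101111010"  (len 22)
12) "0111111111101011110101010"  (len 25)
13) "111111111101011110101010"  (len 24)
14) "111111111010111101010101010"  (len 27)
15) "11111111010111101010101010111"  (len 29)
16) "11111110101111010101010101111010"  (len 32)
17) "1111110101111010101010101111010111"  (len 34)
18) "1111101011110101010101011110101111010"  (len 37)
19) "111101011110101010101011110101111010111"  (len 39)
20) "111010111101010101010111101011110101111010"  (len 42)
21) "11010111101010101010111101011110101111010111"  (len 44)
22) "10101111010101010101111010111101011110101111010"  (len 47)
23) "0101111010101010101111010111101011110101111010111"  (len 49)
24) "101111010101010101111010111101011110101111010111"  (len 48)
25) "01111010101010101111010111101011110101111010111111"  (len 50)
26) "1111010101010101111010111101011110101111010111111"  (len 49)
27) "111010101010101111010111101011110101111010111111111"  (len 51)
28) "110101010101011110101111010111101011110101111111111010"  (len 54)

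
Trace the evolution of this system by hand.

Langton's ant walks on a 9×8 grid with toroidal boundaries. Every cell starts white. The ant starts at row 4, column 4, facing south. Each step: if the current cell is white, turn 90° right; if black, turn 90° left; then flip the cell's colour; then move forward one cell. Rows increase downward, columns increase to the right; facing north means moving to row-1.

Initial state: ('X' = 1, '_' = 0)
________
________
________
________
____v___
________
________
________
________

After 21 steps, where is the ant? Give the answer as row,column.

t=0: ________
________
________
________
____v___
________
________
________
________
t=1: ________
________
________
________
___<X___
________
________
________
________
t=2: ________
________
________
___^____
___XX___
________
________
________
________
t=3: ________
________
________
___X>___
___XX___
________
________
________
________
t=4: ________
________
________
___XX___
___Xv___
________
________
________
________
t=5: ________
________
________
___XX___
___X_>__
________
________
________
________
t=6: ________
________
________
___XX___
___X_X__
_____v__
________
________
________
t=7: ________
________
________
___XX___
___X_X__
____<X__
________
________
________
t=8: ________
________
________
___XX___
___X^X__
____XX__
________
________
________
t=9: ________
________
________
___XX___
___XX>__
____XX__
________
________
________
t=10: ________
________
________
___XX^__
___XX___
____XX__
________
________
________
t=11: ________
________
________
___XXX>_
___XX___
____XX__
________
________
________
t=12: ________
________
________
___XXXX_
___XX_v_
____XX__
________
________
________
t=13: ________
________
________
___XXXX_
___XX<X_
____XX__
________
________
________
t=14: ________
________
________
___XX^X_
___XXXX_
____XX__
________
________
________
t=15: ________
________
________
___X<_X_
___XXXX_
____XX__
________
________
________
t=16: ________
________
________
___X__X_
___XvXX_
____XX__
________
________
________
t=17: ________
________
________
___X__X_
___X_>X_
____XX__
________
________
________
t=18: ________
________
________
___X_^X_
___X__X_
____XX__
________
________
________
t=19: ________
________
________
___X_X>_
___X__X_
____XX__
________
________
________
t=20: ________
________
______^_
___X_X__
___X__X_
____XX__
________
________
________
t=21: ________
________
______X>
___X_X__
___X__X_
____XX__
________
________
________

2,7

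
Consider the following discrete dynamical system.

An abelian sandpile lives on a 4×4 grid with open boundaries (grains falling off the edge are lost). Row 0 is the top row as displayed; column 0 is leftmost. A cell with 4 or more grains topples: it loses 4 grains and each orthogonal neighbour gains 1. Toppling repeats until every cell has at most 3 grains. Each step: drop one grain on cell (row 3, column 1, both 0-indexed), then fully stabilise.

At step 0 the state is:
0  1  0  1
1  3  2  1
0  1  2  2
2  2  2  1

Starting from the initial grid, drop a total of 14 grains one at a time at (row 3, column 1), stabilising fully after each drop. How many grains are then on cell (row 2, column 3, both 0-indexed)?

3

t=0: 0  1  0  1
1  3  2  1
0  1  2  2
2  2  2  1
t=1: 0  1  0  1
1  3  2  1
0  1  2  2
2  3  2  1
t=2: 0  1  0  1
1  3  2  1
0  2  2  2
3  0  3  1
t=3: 0  1  0  1
1  3  2  1
0  2  2  2
3  1  3  1
t=4: 0  1  0  1
1  3  2  1
0  2  2  2
3  2  3  1
t=5: 0  1  0  1
1  3  2  1
0  2  2  2
3  3  3  1
t=6: 0  1  0  1
1  3  2  1
1  3  3  2
0  2  0  2
t=7: 0  1  0  1
1  3  2  1
1  3  3  2
0  3  0  2
t=8: 0  2  1  1
2  1  0  2
2  2  1  3
1  1  2  2
t=9: 0  2  1  1
2  1  0  2
2  2  1  3
1  2  2  2
t=10: 0  2  1  1
2  1  0  2
2  2  1  3
1  3  2  2
t=11: 0  2  1  1
2  1  0  2
2  3  1  3
2  0  3  2
t=12: 0  2  1  1
2  1  0  2
2  3  1  3
2  1  3  2
t=13: 0  2  1  1
2  1  0  2
2  3  1  3
2  2  3  2
t=14: 0  2  1  1
2  1  0  2
2  3  1  3
2  3  3  2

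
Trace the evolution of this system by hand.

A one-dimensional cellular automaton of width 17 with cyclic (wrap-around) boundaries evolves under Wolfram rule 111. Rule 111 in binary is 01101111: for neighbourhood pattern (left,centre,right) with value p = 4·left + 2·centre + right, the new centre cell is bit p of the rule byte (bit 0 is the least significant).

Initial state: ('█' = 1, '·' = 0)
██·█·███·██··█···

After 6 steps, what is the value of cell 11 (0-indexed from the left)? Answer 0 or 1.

0

k=0  ██·█·███·██··█···
k=1  ██████·████·██·██
k=2  ·····███··██████·
k=3  ██████·█·██····█·
k=4  █····██████·█████
k=5  █·████····███····
k=6  ███··█·████·█·███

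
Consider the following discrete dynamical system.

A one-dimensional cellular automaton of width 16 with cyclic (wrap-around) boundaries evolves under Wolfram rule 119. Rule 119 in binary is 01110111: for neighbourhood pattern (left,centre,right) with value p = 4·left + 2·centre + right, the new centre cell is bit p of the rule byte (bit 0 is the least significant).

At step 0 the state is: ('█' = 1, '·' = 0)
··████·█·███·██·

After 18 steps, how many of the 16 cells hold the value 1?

0) ··████·█·███·██·
1) ██···████··██·██
2) ·████···███·██··
3) █···████··██·███
4) ████···███·██···
5) ···████··██·████
6) ███···███·██···█
7) ··████··██·████·
8) ██···███·██···██
9) ·████··██·████··
10) █···███·██···███
11) ████··██·████···
12) ···███·██···████
13) ███··██·████···█
14) ··███·██···████·
15) ██··██·████···██
16) ·███·██···████··
17) █··██·████···███
18) ███·██···████···

9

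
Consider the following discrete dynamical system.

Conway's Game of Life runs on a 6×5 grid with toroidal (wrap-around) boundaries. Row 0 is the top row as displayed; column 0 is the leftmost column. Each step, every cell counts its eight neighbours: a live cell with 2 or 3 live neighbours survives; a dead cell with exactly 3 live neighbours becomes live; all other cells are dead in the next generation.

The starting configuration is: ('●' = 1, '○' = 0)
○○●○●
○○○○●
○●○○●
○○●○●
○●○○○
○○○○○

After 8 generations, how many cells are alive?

15

0) ○○●○●
○○○○●
○●○○●
○○●○●
○●○○○
○○○○○
1) ○○○●○
○○○○●
○○○○●
○●●●○
○○○○○
○○○○○
2) ○○○○○
○○○●●
●○●○●
○○●●○
○○●○○
○○○○○
3) ○○○○○
●○○●●
●●●○○
○○●○●
○○●●○
○○○○○
4) ○○○○●
●○●●●
○○●○○
●○○○●
○○●●○
○○○○○
5) ●○○○●
●●●○●
○○●○○
○●●○●
○○○●●
○○○●○
6) ○○●○○
○○●○●
○○○○●
●●●○●
●○○○●
●○○●○
7) ○●●○●
○○○○○
○○●○●
○●○○○
○○●○○
●●○●○
8) ○●●●●
●●●○○
○○○○○
○●●●○
●○●○○
●○○●●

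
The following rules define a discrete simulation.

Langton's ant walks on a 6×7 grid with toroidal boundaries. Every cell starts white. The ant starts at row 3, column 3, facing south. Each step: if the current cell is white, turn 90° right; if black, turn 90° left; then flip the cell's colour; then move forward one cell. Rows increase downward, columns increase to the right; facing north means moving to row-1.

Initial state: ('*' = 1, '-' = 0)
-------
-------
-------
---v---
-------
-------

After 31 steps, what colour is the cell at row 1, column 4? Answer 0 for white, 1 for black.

0

0) -------
-------
-------
---v---
-------
-------
1) -------
-------
-------
--<*---
-------
-------
2) -------
-------
--^----
--**---
-------
-------
3) -------
-------
--*>---
--**---
-------
-------
4) -------
-------
--**---
--*v---
-------
-------
5) -------
-------
--**---
--*->--
-------
-------
6) -------
-------
--**---
--*-*--
----v--
-------
7) -------
-------
--**---
--*-*--
---<*--
-------
8) -------
-------
--**---
--*^*--
---**--
-------
9) -------
-------
--**---
--**>--
---**--
-------
10) -------
-------
--**^--
--**---
---**--
-------
11) -------
-------
--***>-
--**---
---**--
-------
12) -------
-------
--****-
--**-v-
---**--
-------
13) -------
-------
--****-
--**<*-
---**--
-------
14) -------
-------
--**^*-
--****-
---**--
-------
15) -------
-------
--*<-*-
--****-
---**--
-------
16) -------
-------
--*--*-
--*v**-
---**--
-------
17) -------
-------
--*--*-
--*->*-
---**--
-------
18) -------
-------
--*-^*-
--*--*-
---**--
-------
19) -------
-------
--*-*>-
--*--*-
---**--
-------
20) -------
-----^-
--*-*--
--*--*-
---**--
-------
21) -------
-----*>
--*-*--
--*--*-
---**--
-------
22) -------
-----**
--*-*-v
--*--*-
---**--
-------
23) -------
-----**
--*-*<*
--*--*-
---**--
-------
24) -------
-----^*
--*-***
--*--*-
---**--
-------
25) -------
----<-*
--*-***
--*--*-
---**--
-------
26) ----^--
----*-*
--*-***
--*--*-
---**--
-------
27) ----*>-
----*-*
--*-***
--*--*-
---**--
-------
28) ----**-
----*v*
--*-***
--*--*-
---**--
-------
29) ----**-
----<**
--*-***
--*--*-
---**--
-------
30) ----**-
-----**
--*-v**
--*--*-
---**--
-------
31) ----**-
-----**
--*-->*
--*--*-
---**--
-------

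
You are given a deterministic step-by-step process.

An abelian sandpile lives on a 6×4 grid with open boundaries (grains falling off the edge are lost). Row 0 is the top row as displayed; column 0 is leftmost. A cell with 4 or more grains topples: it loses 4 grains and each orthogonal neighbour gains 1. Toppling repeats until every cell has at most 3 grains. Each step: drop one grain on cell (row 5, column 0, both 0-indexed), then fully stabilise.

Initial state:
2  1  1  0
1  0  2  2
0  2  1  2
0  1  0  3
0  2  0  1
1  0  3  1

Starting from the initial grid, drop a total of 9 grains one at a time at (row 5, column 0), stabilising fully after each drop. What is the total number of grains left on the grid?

[0] 2  1  1  0
1  0  2  2
0  2  1  2
0  1  0  3
0  2  0  1
1  0  3  1
[1] 2  1  1  0
1  0  2  2
0  2  1  2
0  1  0  3
0  2  0  1
2  0  3  1
[2] 2  1  1  0
1  0  2  2
0  2  1  2
0  1  0  3
0  2  0  1
3  0  3  1
[3] 2  1  1  0
1  0  2  2
0  2  1  2
0  1  0  3
1  2  0  1
0  1  3  1
[4] 2  1  1  0
1  0  2  2
0  2  1  2
0  1  0  3
1  2  0  1
1  1  3  1
[5] 2  1  1  0
1  0  2  2
0  2  1  2
0  1  0  3
1  2  0  1
2  1  3  1
[6] 2  1  1  0
1  0  2  2
0  2  1  2
0  1  0  3
1  2  0  1
3  1  3  1
[7] 2  1  1  0
1  0  2  2
0  2  1  2
0  1  0  3
2  2  0  1
0  2  3  1
[8] 2  1  1  0
1  0  2  2
0  2  1  2
0  1  0  3
2  2  0  1
1  2  3  1
[9] 2  1  1  0
1  0  2  2
0  2  1  2
0  1  0  3
2  2  0  1
2  2  3  1

31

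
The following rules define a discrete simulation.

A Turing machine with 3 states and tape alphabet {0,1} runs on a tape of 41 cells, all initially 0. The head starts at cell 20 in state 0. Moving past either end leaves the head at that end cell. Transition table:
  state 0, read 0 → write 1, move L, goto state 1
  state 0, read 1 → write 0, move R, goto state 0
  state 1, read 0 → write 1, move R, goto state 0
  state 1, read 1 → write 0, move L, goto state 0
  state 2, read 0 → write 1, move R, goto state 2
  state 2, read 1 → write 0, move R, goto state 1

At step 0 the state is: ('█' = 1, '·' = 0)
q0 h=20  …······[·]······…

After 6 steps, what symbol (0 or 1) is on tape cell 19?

step 0: q0 h=20  …······[·]······…
step 1: q1 h=19  …······[·]█·····…
step 2: q0 h=20  …·····█[█]······…
step 3: q0 h=21  …····█·[·]······…
step 4: q1 h=20  …·····█[·]█·····…
step 5: q0 h=21  …····██[█]······…
step 6: q0 h=22  …···██·[·]······…

1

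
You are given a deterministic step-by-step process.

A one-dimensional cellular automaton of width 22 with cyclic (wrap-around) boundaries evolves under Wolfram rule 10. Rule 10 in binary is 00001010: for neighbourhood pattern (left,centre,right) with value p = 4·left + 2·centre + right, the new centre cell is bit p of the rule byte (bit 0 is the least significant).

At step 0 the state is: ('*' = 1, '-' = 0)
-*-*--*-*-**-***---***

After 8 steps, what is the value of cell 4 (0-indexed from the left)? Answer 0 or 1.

0

0) -*-*--*-*-**-***---***
1) -----*----*--*----**--
2) ----*----*--*----**---
3) ---*----*--*----**----
4) --*----*--*----**-----
5) -*----*--*----**------
6) *----*--*----**-------
7) ----*--*----**-------*
8) ---*--*----**-------*-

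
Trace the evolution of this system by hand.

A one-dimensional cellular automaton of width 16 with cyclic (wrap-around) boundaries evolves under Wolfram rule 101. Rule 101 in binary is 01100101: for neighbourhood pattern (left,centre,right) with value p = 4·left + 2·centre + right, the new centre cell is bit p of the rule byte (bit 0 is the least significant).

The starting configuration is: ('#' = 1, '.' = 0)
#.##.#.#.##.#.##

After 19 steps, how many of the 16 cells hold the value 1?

t=0: #.##.#.#.##.#.##
t=1: ##.######.####..
t=2: .##.....##...#..
t=3: ..#.###..#.#.#.#
t=4: ..##..#..#######
t=5: ...#..#........#
t=6: .#.#..#.######.#
t=7: ####..##.....###
t=8: ...#...#.###....
t=9: ##.#.#.##..#.###
t=10: .######.#..##...
t=11: ......###...#.##
t=12: .####...#.#.##.#
t=13: #...#.#.####.###
t=14: #.#.####...##...
t=15: ####...#.#..#.#.
t=16: ...#.#.###..####
t=17: .#.####..#.....#
t=18: ###...#..#.###.#
t=19: ..#.#.#..##..##.

7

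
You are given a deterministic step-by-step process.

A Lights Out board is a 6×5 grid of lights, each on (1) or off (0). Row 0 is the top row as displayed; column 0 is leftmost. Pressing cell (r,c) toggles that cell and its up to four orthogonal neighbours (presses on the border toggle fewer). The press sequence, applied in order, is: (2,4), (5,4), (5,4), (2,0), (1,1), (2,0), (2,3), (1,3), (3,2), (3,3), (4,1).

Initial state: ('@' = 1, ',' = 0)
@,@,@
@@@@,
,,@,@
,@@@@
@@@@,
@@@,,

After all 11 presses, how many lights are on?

16

gen 0: @,@,@
@@@@,
,,@,@
,@@@@
@@@@,
@@@,,
gen 1: @,@,@
@@@@@
,,@@,
,@@@,
@@@@,
@@@,,
gen 2: @,@,@
@@@@@
,,@@,
,@@@,
@@@@@
@@@@@
gen 3: @,@,@
@@@@@
,,@@,
,@@@,
@@@@,
@@@,,
gen 4: @,@,@
,@@@@
@@@@,
@@@@,
@@@@,
@@@,,
gen 5: @@@,@
@,,@@
@,@@,
@@@@,
@@@@,
@@@,,
gen 6: @@@,@
,,,@@
,@@@,
,@@@,
@@@@,
@@@,,
gen 7: @@@,@
,,,,@
,@,,@
,@@,,
@@@@,
@@@,,
gen 8: @@@@@
,,@@,
,@,@@
,@@,,
@@@@,
@@@,,
gen 9: @@@@@
,,@@,
,@@@@
,,,@,
@@,@,
@@@,,
gen 10: @@@@@
,,@@,
,@@,@
,,@,@
@@,,,
@@@,,
gen 11: @@@@@
,,@@,
,@@,@
,@@,@
,,@,,
@,@,,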